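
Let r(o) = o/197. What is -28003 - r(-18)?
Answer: -5516573/197 ≈ -28003.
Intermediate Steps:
r(o) = o/197 (r(o) = o*(1/197) = o/197)
-28003 - r(-18) = -28003 - (-18)/197 = -28003 - 1*(-18/197) = -28003 + 18/197 = -5516573/197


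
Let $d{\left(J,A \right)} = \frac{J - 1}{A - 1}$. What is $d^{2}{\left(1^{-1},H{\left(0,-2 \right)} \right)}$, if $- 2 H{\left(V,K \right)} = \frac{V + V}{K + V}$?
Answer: $0$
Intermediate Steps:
$H{\left(V,K \right)} = - \frac{V}{K + V}$ ($H{\left(V,K \right)} = - \frac{\left(V + V\right) \frac{1}{K + V}}{2} = - \frac{2 V \frac{1}{K + V}}{2} = - \frac{V}{K + V}$)
$d{\left(J,A \right)} = \frac{-1 + J}{-1 + A}$
$d^{2}{\left(1^{-1},H{\left(0,-2 \right)} \right)} = \left(\frac{-1 + 1^{-1}}{-1 - \frac{0}{-2 + 0}}\right)^{2} = \left(\frac{-1 + 1}{-1 - \frac{0}{-2}}\right)^{2} = \left(\frac{1}{-1 - 0 \left(- \frac{1}{2}\right)} 0\right)^{2} = \left(\frac{1}{-1 + 0} \cdot 0\right)^{2} = \left(\frac{1}{-1} \cdot 0\right)^{2} = \left(\left(-1\right) 0\right)^{2} = 0^{2} = 0$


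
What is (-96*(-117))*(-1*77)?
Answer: -864864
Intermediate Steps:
(-96*(-117))*(-1*77) = 11232*(-77) = -864864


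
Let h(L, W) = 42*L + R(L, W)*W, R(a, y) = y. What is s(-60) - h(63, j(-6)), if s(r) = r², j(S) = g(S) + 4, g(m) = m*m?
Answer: -646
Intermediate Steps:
g(m) = m²
j(S) = 4 + S² (j(S) = S² + 4 = 4 + S²)
h(L, W) = W² + 42*L (h(L, W) = 42*L + W*W = 42*L + W² = W² + 42*L)
s(-60) - h(63, j(-6)) = (-60)² - ((4 + (-6)²)² + 42*63) = 3600 - ((4 + 36)² + 2646) = 3600 - (40² + 2646) = 3600 - (1600 + 2646) = 3600 - 1*4246 = 3600 - 4246 = -646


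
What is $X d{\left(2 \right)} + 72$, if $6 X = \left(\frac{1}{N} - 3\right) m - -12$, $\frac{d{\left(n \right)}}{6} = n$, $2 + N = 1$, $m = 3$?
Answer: $72$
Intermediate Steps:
$N = -1$ ($N = -2 + 1 = -1$)
$d{\left(n \right)} = 6 n$
$X = 0$ ($X = \frac{\left(\frac{1}{-1} - 3\right) 3 - -12}{6} = \frac{\left(-1 - 3\right) 3 + 12}{6} = \frac{\left(-4\right) 3 + 12}{6} = \frac{-12 + 12}{6} = \frac{1}{6} \cdot 0 = 0$)
$X d{\left(2 \right)} + 72 = 0 \cdot 6 \cdot 2 + 72 = 0 \cdot 12 + 72 = 0 + 72 = 72$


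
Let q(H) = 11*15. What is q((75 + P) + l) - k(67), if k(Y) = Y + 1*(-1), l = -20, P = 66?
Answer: 99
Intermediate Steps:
k(Y) = -1 + Y (k(Y) = Y - 1 = -1 + Y)
q(H) = 165
q((75 + P) + l) - k(67) = 165 - (-1 + 67) = 165 - 1*66 = 165 - 66 = 99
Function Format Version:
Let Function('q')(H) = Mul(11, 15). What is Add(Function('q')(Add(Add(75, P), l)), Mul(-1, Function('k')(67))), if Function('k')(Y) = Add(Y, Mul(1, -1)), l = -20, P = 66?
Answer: 99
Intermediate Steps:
Function('k')(Y) = Add(-1, Y) (Function('k')(Y) = Add(Y, -1) = Add(-1, Y))
Function('q')(H) = 165
Add(Function('q')(Add(Add(75, P), l)), Mul(-1, Function('k')(67))) = Add(165, Mul(-1, Add(-1, 67))) = Add(165, Mul(-1, 66)) = Add(165, -66) = 99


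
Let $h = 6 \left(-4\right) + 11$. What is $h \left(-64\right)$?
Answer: $832$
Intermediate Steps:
$h = -13$ ($h = -24 + 11 = -13$)
$h \left(-64\right) = \left(-13\right) \left(-64\right) = 832$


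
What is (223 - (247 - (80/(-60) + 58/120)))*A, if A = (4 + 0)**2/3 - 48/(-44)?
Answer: -26341/165 ≈ -159.64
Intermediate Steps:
A = 212/33 (A = 4**2*(1/3) - 48*(-1/44) = 16*(1/3) + 12/11 = 16/3 + 12/11 = 212/33 ≈ 6.4242)
(223 - (247 - (80/(-60) + 58/120)))*A = (223 - (247 - (80/(-60) + 58/120)))*(212/33) = (223 - (247 - (80*(-1/60) + 58*(1/120))))*(212/33) = (223 - (247 - (-4/3 + 29/60)))*(212/33) = (223 - (247 - 1*(-17/20)))*(212/33) = (223 - (247 + 17/20))*(212/33) = (223 - 1*4957/20)*(212/33) = (223 - 4957/20)*(212/33) = -497/20*212/33 = -26341/165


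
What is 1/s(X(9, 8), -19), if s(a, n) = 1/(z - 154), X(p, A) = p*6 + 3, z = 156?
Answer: 2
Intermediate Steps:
X(p, A) = 3 + 6*p (X(p, A) = 6*p + 3 = 3 + 6*p)
s(a, n) = 1/2 (s(a, n) = 1/(156 - 154) = 1/2)
1/s(X(9, 8), -19) = 1/(1/2) = 2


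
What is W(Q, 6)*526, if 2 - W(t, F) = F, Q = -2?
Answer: -2104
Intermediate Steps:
W(t, F) = 2 - F
W(Q, 6)*526 = (2 - 1*6)*526 = (2 - 6)*526 = -4*526 = -2104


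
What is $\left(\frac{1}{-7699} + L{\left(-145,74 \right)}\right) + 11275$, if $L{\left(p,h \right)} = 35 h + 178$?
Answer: $\frac{108117056}{7699} \approx 14043.0$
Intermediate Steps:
$L{\left(p,h \right)} = 178 + 35 h$
$\left(\frac{1}{-7699} + L{\left(-145,74 \right)}\right) + 11275 = \left(\frac{1}{-7699} + \left(178 + 35 \cdot 74\right)\right) + 11275 = \left(- \frac{1}{7699} + \left(178 + 2590\right)\right) + 11275 = \left(- \frac{1}{7699} + 2768\right) + 11275 = \frac{21310831}{7699} + 11275 = \frac{108117056}{7699}$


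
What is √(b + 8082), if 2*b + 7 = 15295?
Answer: √15726 ≈ 125.40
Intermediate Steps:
b = 7644 (b = -7/2 + (½)*15295 = -7/2 + 15295/2 = 7644)
√(b + 8082) = √(7644 + 8082) = √15726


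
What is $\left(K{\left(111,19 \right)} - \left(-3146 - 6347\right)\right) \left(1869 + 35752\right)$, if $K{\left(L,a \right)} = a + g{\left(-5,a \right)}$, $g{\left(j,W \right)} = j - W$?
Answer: $356948048$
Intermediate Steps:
$K{\left(L,a \right)} = -5$ ($K{\left(L,a \right)} = a - \left(5 + a\right) = -5$)
$\left(K{\left(111,19 \right)} - \left(-3146 - 6347\right)\right) \left(1869 + 35752\right) = \left(-5 - \left(-3146 - 6347\right)\right) \left(1869 + 35752\right) = \left(-5 - -9493\right) 37621 = \left(-5 + \left(-4138 + 13631\right)\right) 37621 = \left(-5 + 9493\right) 37621 = 9488 \cdot 37621 = 356948048$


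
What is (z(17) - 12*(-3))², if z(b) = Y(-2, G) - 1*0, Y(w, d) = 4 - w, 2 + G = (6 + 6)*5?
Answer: 1764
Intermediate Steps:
G = 58 (G = -2 + (6 + 6)*5 = -2 + 12*5 = -2 + 60 = 58)
z(b) = 6 (z(b) = (4 - 1*(-2)) - 1*0 = (4 + 2) + 0 = 6 + 0 = 6)
(z(17) - 12*(-3))² = (6 - 12*(-3))² = (6 + 36)² = 42² = 1764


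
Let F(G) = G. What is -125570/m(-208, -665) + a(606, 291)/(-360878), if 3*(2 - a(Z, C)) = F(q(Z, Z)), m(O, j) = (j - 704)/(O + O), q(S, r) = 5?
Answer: -56553682175449/1482125946 ≈ -38157.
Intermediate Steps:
m(O, j) = (-704 + j)/(2*O) (m(O, j) = (-704 + j)/((2*O)) = (-704 + j)*(1/(2*O)) = (-704 + j)/(2*O))
a(Z, C) = ⅓ (a(Z, C) = 2 - ⅓*5 = 2 - 5/3 = ⅓)
-125570/m(-208, -665) + a(606, 291)/(-360878) = -125570*(-416/(-704 - 665)) + (⅓)/(-360878) = -125570/((½)*(-1/208)*(-1369)) + (⅓)*(-1/360878) = -125570/1369/416 - 1/1082634 = -125570*416/1369 - 1/1082634 = -52237120/1369 - 1/1082634 = -56553682175449/1482125946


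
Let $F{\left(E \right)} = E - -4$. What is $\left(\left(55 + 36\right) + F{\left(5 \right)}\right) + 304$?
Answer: $404$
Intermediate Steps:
$F{\left(E \right)} = 4 + E$ ($F{\left(E \right)} = E + 4 = 4 + E$)
$\left(\left(55 + 36\right) + F{\left(5 \right)}\right) + 304 = \left(\left(55 + 36\right) + \left(4 + 5\right)\right) + 304 = \left(91 + 9\right) + 304 = 100 + 304 = 404$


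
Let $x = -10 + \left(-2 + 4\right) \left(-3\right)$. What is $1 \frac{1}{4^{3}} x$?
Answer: $- \frac{1}{4} \approx -0.25$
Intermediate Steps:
$x = -16$ ($x = -10 + 2 \left(-3\right) = -10 - 6 = -16$)
$1 \frac{1}{4^{3}} x = 1 \frac{1}{4^{3}} \left(-16\right) = 1 \cdot \frac{1}{64} \left(-16\right) = \frac{1}{64} \left(-16\right) = - \frac{1}{4}$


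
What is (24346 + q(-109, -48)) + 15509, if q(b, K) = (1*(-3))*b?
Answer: 40182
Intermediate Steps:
q(b, K) = -3*b
(24346 + q(-109, -48)) + 15509 = (24346 - 3*(-109)) + 15509 = (24346 + 327) + 15509 = 24673 + 15509 = 40182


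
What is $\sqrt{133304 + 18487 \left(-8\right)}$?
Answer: $16 i \sqrt{57} \approx 120.8 i$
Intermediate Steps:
$\sqrt{133304 + 18487 \left(-8\right)} = \sqrt{133304 - 147896} = \sqrt{-14592} = 16 i \sqrt{57}$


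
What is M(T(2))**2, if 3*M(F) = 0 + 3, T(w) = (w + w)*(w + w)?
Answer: 1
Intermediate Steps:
T(w) = 4*w**2 (T(w) = (2*w)*(2*w) = 4*w**2)
M(F) = 1 (M(F) = (0 + 3)/3 = (1/3)*3 = 1)
M(T(2))**2 = 1**2 = 1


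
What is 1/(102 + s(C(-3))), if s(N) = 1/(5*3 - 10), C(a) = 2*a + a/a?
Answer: 5/511 ≈ 0.0097847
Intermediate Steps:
C(a) = 1 + 2*a (C(a) = 2*a + 1 = 1 + 2*a)
s(N) = 1/5 (s(N) = 1/(15 - 10) = 1/5)
1/(102 + s(C(-3))) = 1/(102 + 1/5) = 1/(511/5) = 5/511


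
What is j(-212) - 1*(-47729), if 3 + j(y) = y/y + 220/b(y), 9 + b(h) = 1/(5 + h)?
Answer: 22229397/466 ≈ 47703.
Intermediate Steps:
b(h) = -9 + 1/(5 + h)
j(y) = -2 + 220*(5 + y)/(-44 - 9*y) (j(y) = -3 + (y/y + 220/(((-44 - 9*y)/(5 + y)))) = -3 + (1 + 220*((5 + y)/(-44 - 9*y))) = -3 + (1 + 220*(5 + y)/(-44 - 9*y)) = -2 + 220*(5 + y)/(-44 - 9*y))
j(-212) - 1*(-47729) = 2*(-594 - 119*(-212))/(44 + 9*(-212)) - 1*(-47729) = 2*(-594 + 25228)/(44 - 1908) + 47729 = 2*24634/(-1864) + 47729 = 2*(-1/1864)*24634 + 47729 = -12317/466 + 47729 = 22229397/466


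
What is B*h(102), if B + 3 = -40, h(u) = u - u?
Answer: 0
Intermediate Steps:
h(u) = 0
B = -43 (B = -3 - 40 = -43)
B*h(102) = -43*0 = 0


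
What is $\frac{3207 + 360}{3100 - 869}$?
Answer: $\frac{3567}{2231} \approx 1.5988$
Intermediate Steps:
$\frac{3207 + 360}{3100 - 869} = \frac{3567}{2231}$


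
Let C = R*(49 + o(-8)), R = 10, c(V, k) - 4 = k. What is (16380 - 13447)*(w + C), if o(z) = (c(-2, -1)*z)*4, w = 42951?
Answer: 124596773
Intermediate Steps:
c(V, k) = 4 + k
o(z) = 12*z (o(z) = ((4 - 1)*z)*4 = (3*z)*4 = 12*z)
C = -470 (C = 10*(49 + 12*(-8)) = 10*(49 - 96) = 10*(-47) = -470)
(16380 - 13447)*(w + C) = (16380 - 13447)*(42951 - 470) = 2933*42481 = 124596773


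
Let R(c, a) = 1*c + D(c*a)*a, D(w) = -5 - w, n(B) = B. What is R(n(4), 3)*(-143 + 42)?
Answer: 4747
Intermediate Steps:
R(c, a) = c + a*(-5 - a*c) (R(c, a) = 1*c + (-5 - c*a)*a = c + (-5 - a*c)*a = c + a*(-5 - a*c))
R(n(4), 3)*(-143 + 42) = (4 - 1*3*(5 + 3*4))*(-143 + 42) = (4 - 1*3*(5 + 12))*(-101) = (4 - 1*3*17)*(-101) = (4 - 51)*(-101) = -47*(-101) = 4747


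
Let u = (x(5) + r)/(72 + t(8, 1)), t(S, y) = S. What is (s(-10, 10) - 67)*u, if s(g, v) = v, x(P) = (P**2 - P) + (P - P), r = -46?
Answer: 741/40 ≈ 18.525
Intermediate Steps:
x(P) = P**2 - P (x(P) = (P**2 - P) + 0 = P**2 - P)
u = -13/40 (u = (5*(-1 + 5) - 46)/(72 + 8) = (5*4 - 46)/80 = (20 - 46)*(1/80) = -26*1/80 = -13/40 ≈ -0.32500)
(s(-10, 10) - 67)*u = (10 - 67)*(-13/40) = -57*(-13/40) = 741/40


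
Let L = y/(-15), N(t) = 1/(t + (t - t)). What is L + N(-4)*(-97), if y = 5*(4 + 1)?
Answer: 271/12 ≈ 22.583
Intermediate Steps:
N(t) = 1/t (N(t) = 1/(t + 0) = 1/t)
y = 25 (y = 5*5 = 25)
L = -5/3 (L = 25/(-15) = 25*(-1/15) = -5/3 ≈ -1.6667)
L + N(-4)*(-97) = -5/3 - 97/(-4) = -5/3 - 1/4*(-97) = -5/3 + 97/4 = 271/12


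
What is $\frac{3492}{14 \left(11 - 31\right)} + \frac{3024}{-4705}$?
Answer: $- \frac{863829}{65870} \approx -13.114$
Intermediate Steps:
$\frac{3492}{14 \left(11 - 31\right)} + \frac{3024}{-4705} = \frac{3492}{14 \left(-20\right)} + 3024 \left(- \frac{1}{4705}\right) = \frac{3492}{-280} - \frac{3024}{4705} = 3492 \left(- \frac{1}{280}\right) - \frac{3024}{4705} = - \frac{873}{70} - \frac{3024}{4705} = - \frac{863829}{65870}$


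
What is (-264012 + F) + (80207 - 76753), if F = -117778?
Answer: -378336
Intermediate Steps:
(-264012 + F) + (80207 - 76753) = (-264012 - 117778) + (80207 - 76753) = -381790 + 3454 = -378336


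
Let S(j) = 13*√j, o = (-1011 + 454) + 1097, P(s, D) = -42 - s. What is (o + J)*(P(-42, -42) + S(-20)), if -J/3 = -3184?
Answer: 262392*I*√5 ≈ 5.8673e+5*I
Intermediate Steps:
J = 9552 (J = -3*(-3184) = 9552)
o = 540 (o = -557 + 1097 = 540)
(o + J)*(P(-42, -42) + S(-20)) = (540 + 9552)*((-42 - 1*(-42)) + 13*√(-20)) = 10092*((-42 + 42) + 13*(2*I*√5)) = 10092*(0 + 26*I*√5) = 10092*(26*I*√5) = 262392*I*√5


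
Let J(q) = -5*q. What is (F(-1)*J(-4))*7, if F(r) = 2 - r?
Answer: 420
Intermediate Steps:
(F(-1)*J(-4))*7 = ((2 - 1*(-1))*(-5*(-4)))*7 = ((2 + 1)*20)*7 = (3*20)*7 = 60*7 = 420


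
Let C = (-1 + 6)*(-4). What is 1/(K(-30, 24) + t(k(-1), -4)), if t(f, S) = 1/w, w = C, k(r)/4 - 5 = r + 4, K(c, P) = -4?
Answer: -20/81 ≈ -0.24691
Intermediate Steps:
k(r) = 36 + 4*r (k(r) = 20 + 4*(r + 4) = 20 + 4*(4 + r) = 20 + (16 + 4*r) = 36 + 4*r)
C = -20 (C = 5*(-4) = -20)
w = -20
t(f, S) = -1/20 (t(f, S) = 1/(-20) = -1/20)
1/(K(-30, 24) + t(k(-1), -4)) = 1/(-4 - 1/20) = 1/(-81/20) = -20/81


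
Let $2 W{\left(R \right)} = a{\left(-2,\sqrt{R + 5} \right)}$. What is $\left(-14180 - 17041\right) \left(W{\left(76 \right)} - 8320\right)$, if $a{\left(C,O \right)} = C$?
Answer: $259789941$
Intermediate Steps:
$W{\left(R \right)} = -1$ ($W{\left(R \right)} = \frac{1}{2} \left(-2\right) = -1$)
$\left(-14180 - 17041\right) \left(W{\left(76 \right)} - 8320\right) = \left(-14180 - 17041\right) \left(-1 - 8320\right) = \left(-31221\right) \left(-8321\right) = 259789941$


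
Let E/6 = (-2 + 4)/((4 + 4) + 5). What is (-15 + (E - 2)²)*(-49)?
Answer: 114611/169 ≈ 678.17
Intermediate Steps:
E = 12/13 (E = 6*((-2 + 4)/((4 + 4) + 5)) = 6*(2/(8 + 5)) = 6*(2/13) = 12/13 ≈ 0.92308)
(-15 + (E - 2)²)*(-49) = (-15 + (12/13 - 2)²)*(-49) = (-15 + (-14/13)²)*(-49) = (-15 + 196/169)*(-49) = -2339/169*(-49) = 114611/169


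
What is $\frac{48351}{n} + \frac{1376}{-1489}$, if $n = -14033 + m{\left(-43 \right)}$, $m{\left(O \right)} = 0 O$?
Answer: $- \frac{91304047}{20895137} \approx -4.3696$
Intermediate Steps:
$m{\left(O \right)} = 0$
$n = -14033$ ($n = -14033 + 0 = -14033$)
$\frac{48351}{n} + \frac{1376}{-1489} = \frac{48351}{-14033} + \frac{1376}{-1489} = 48351 \left(- \frac{1}{14033}\right) + 1376 \left(- \frac{1}{1489}\right) = - \frac{48351}{14033} - \frac{1376}{1489} = - \frac{91304047}{20895137}$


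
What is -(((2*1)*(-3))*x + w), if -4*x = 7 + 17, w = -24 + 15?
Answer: -27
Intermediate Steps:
w = -9
x = -6 (x = -(7 + 17)/4 = -1/4*24 = -6)
-(((2*1)*(-3))*x + w) = -(((2*1)*(-3))*(-6) - 9) = -((2*(-3))*(-6) - 9) = -(-6*(-6) - 9) = -(36 - 9) = -1*27 = -27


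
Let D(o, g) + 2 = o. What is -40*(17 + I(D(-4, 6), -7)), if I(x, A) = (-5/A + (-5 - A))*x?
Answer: -200/7 ≈ -28.571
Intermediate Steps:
D(o, g) = -2 + o
I(x, A) = x*(-5 - A - 5/A) (I(x, A) = (-5 - A - 5/A)*x = x*(-5 - A - 5/A))
-40*(17 + I(D(-4, 6), -7)) = -40*(17 - 1*(-2 - 4)*(5 - 7*(5 - 7))/(-7)) = -40*(17 - 1*(-6)*(-⅐)*(5 - 7*(-2))) = -40*(17 - 1*(-6)*(-⅐)*(5 + 14)) = -40*(17 - 1*(-6)*(-⅐)*19) = -40*(17 - 114/7) = -40*5/7 = -200/7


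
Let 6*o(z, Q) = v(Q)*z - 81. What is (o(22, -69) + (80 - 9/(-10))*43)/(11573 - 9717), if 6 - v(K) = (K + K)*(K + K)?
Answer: -41463/1160 ≈ -35.744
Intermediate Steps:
v(K) = 6 - 4*K² (v(K) = 6 - (K + K)*(K + K) = 6 - 2*K*2*K = 6 - 4*K²)
o(z, Q) = -27/2 + z*(6 - 4*Q²)/6 (o(z, Q) = ((6 - 4*Q²)*z - 81)/6 = (z*(6 - 4*Q²) - 81)/6 = (-81 + z*(6 - 4*Q²))/6 = -27/2 + z*(6 - 4*Q²)/6)
(o(22, -69) + (80 - 9/(-10))*43)/(11573 - 9717) = ((-27/2 + 22 - ⅔*22*(-69)²) + (80 - 9/(-10))*43)/(11573 - 9717) = ((-27/2 + 22 - ⅔*22*4761) + (80 - 9*(-⅒))*43)/1856 = ((-27/2 + 22 - 69828) + (80 + 9/10)*43)*(1/1856) = (-139639/2 + (809/10)*43)*(1/1856) = (-139639/2 + 34787/10)*(1/1856) = -331704/5*1/1856 = -41463/1160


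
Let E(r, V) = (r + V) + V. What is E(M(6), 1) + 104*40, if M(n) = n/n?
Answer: 4163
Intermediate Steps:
M(n) = 1
E(r, V) = r + 2*V (E(r, V) = (V + r) + V = r + 2*V)
E(M(6), 1) + 104*40 = (1 + 2*1) + 104*40 = (1 + 2) + 4160 = 3 + 4160 = 4163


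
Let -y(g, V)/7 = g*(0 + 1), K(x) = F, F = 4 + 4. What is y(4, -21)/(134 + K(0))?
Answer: -14/71 ≈ -0.19718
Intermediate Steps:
F = 8
K(x) = 8
y(g, V) = -7*g (y(g, V) = -7*g*(0 + 1) = -7*g)
y(4, -21)/(134 + K(0)) = (-7*4)/(134 + 8) = -28/142 = -28*1/142 = -14/71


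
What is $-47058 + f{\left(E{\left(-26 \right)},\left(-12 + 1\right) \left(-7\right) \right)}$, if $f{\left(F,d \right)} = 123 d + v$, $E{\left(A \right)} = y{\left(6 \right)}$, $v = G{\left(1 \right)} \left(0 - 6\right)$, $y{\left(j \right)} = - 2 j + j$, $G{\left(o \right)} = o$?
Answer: $-37593$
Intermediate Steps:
$y{\left(j \right)} = - j$
$v = -6$ ($v = 1 \left(0 - 6\right) = 1 \left(-6\right) = -6$)
$E{\left(A \right)} = -6$ ($E{\left(A \right)} = \left(-1\right) 6 = -6$)
$f{\left(F,d \right)} = -6 + 123 d$ ($f{\left(F,d \right)} = 123 d - 6 = -6 + 123 d$)
$-47058 + f{\left(E{\left(-26 \right)},\left(-12 + 1\right) \left(-7\right) \right)} = -47058 - \left(6 - 123 \left(-12 + 1\right) \left(-7\right)\right) = -47058 - \left(6 - 123 \left(\left(-11\right) \left(-7\right)\right)\right) = -47058 + \left(-6 + 123 \cdot 77\right) = -47058 + \left(-6 + 9471\right) = -47058 + 9465 = -37593$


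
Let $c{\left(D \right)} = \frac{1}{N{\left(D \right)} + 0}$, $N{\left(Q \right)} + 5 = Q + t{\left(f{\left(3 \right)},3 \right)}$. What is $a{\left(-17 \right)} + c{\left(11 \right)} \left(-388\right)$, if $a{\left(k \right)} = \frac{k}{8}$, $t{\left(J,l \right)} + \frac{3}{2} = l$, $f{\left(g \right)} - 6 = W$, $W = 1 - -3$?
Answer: $- \frac{6463}{120} \approx -53.858$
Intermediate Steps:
$W = 4$ ($W = 1 + 3 = 4$)
$f{\left(g \right)} = 10$ ($f{\left(g \right)} = 6 + 4 = 10$)
$t{\left(J,l \right)} = - \frac{3}{2} + l$
$a{\left(k \right)} = \frac{k}{8}$ ($a{\left(k \right)} = k \frac{1}{8} = \frac{k}{8}$)
$N{\left(Q \right)} = - \frac{7}{2} + Q$ ($N{\left(Q \right)} = -5 + \left(Q + \left(- \frac{3}{2} + 3\right)\right) = -5 + \left(Q + \frac{3}{2}\right) = -5 + \left(\frac{3}{2} + Q\right) = - \frac{7}{2} + Q$)
$c{\left(D \right)} = \frac{1}{- \frac{7}{2} + D}$ ($c{\left(D \right)} = \frac{1}{\left(- \frac{7}{2} + D\right) + 0} = \frac{1}{- \frac{7}{2} + D}$)
$a{\left(-17 \right)} + c{\left(11 \right)} \left(-388\right) = \frac{1}{8} \left(-17\right) + \frac{2}{-7 + 2 \cdot 11} \left(-388\right) = - \frac{17}{8} + \frac{2}{-7 + 22} \left(-388\right) = - \frac{17}{8} + \frac{2}{15} \left(-388\right) = - \frac{17}{8} - \frac{776}{15} = - \frac{6463}{120}$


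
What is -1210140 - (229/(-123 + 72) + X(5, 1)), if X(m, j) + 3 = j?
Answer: -61716809/51 ≈ -1.2101e+6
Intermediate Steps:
X(m, j) = -3 + j
-1210140 - (229/(-123 + 72) + X(5, 1)) = -1210140 - (229/(-123 + 72) + (-3 + 1)) = -1210140 - (229/(-51) - 2) = -1210140 - (-1/51*229 - 2) = -1210140 - (-229/51 - 2) = -1210140 - 1*(-331/51) = -1210140 + 331/51 = -61716809/51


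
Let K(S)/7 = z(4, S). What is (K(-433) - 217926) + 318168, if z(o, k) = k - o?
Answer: 97183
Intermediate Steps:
K(S) = -28 + 7*S (K(S) = 7*(S - 1*4) = 7*(S - 4) = 7*(-4 + S) = -28 + 7*S)
(K(-433) - 217926) + 318168 = ((-28 + 7*(-433)) - 217926) + 318168 = ((-28 - 3031) - 217926) + 318168 = (-3059 - 217926) + 318168 = -220985 + 318168 = 97183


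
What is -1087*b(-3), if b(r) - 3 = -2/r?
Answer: -11957/3 ≈ -3985.7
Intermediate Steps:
b(r) = 3 - 2/r
-1087*b(-3) = -1087*(3 - 2/(-3)) = -1087*(3 - 2*(-⅓)) = -1087*(3 + ⅔) = -1087*11/3 = -11957/3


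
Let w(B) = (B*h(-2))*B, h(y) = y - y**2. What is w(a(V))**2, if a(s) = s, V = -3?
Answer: 2916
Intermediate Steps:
w(B) = -6*B**2 (w(B) = (B*(-2*(1 - 1*(-2))))*B = (B*(-2*(1 + 2)))*B = (B*(-2*3))*B = (B*(-6))*B = (-6*B)*B = -6*B**2)
w(a(V))**2 = (-6*(-3)**2)**2 = (-6*9)**2 = (-54)**2 = 2916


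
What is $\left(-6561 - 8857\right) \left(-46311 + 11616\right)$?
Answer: $534927510$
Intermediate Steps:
$\left(-6561 - 8857\right) \left(-46311 + 11616\right) = \left(-15418\right) \left(-34695\right) = 534927510$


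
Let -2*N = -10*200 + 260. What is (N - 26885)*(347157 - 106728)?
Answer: -6254760435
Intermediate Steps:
N = 870 (N = -(-10*200 + 260)/2 = -(-2000 + 260)/2 = -½*(-1740) = 870)
(N - 26885)*(347157 - 106728) = (870 - 26885)*(347157 - 106728) = -26015*240429 = -6254760435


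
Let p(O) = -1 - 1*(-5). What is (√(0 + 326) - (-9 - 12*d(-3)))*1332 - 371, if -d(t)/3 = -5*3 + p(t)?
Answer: 539089 + 1332*√326 ≈ 5.6314e+5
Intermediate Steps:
p(O) = 4 (p(O) = -1 + 5 = 4)
d(t) = 33 (d(t) = -3*(-5*3 + 4) = -3*(-15 + 4) = -3*(-11) = 33)
(√(0 + 326) - (-9 - 12*d(-3)))*1332 - 371 = (√(0 + 326) - (-9 - 12*33))*1332 - 371 = (√326 - (-9 - 396))*1332 - 371 = (√326 - 1*(-405))*1332 - 371 = (√326 + 405)*1332 - 371 = (405 + √326)*1332 - 371 = (539460 + 1332*√326) - 371 = 539089 + 1332*√326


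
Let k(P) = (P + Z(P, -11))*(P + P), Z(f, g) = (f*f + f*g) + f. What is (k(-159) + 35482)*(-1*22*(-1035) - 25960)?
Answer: 26983999460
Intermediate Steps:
Z(f, g) = f + f² + f*g (Z(f, g) = (f² + f*g) + f = f + f² + f*g)
k(P) = 2*P*(P + P*(-10 + P)) (k(P) = (P + P*(1 + P - 11))*(P + P) = (P + P*(-10 + P))*(2*P) = 2*P*(P + P*(-10 + P)))
(k(-159) + 35482)*(-1*22*(-1035) - 25960) = (2*(-159)²*(-9 - 159) + 35482)*(-1*22*(-1035) - 25960) = (2*25281*(-168) + 35482)*(-22*(-1035) - 25960) = (-8494416 + 35482)*(22770 - 25960) = -8458934*(-3190) = 26983999460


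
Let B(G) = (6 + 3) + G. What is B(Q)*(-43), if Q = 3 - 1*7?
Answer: -215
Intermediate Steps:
Q = -4 (Q = 3 - 7 = -4)
B(G) = 9 + G
B(Q)*(-43) = (9 - 4)*(-43) = 5*(-43) = -215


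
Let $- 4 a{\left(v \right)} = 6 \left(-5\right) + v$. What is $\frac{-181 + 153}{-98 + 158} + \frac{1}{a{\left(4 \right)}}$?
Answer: $- \frac{61}{195} \approx -0.31282$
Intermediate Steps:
$a{\left(v \right)} = \frac{15}{2} - \frac{v}{4}$ ($a{\left(v \right)} = - \frac{6 \left(-5\right) + v}{4} = - \frac{-30 + v}{4} = \frac{15}{2} - \frac{v}{4}$)
$\frac{-181 + 153}{-98 + 158} + \frac{1}{a{\left(4 \right)}} = \frac{-181 + 153}{-98 + 158} + \frac{1}{\frac{15}{2} - 1} = - \frac{28}{60} + \frac{1}{\frac{15}{2} - 1} = \left(-28\right) \frac{1}{60} + \frac{1}{\frac{13}{2}} = - \frac{7}{15} + \frac{2}{13} = - \frac{61}{195}$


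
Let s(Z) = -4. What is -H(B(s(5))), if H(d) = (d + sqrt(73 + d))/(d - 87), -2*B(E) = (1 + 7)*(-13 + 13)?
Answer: sqrt(73)/87 ≈ 0.098207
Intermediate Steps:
B(E) = 0 (B(E) = -(1 + 7)*(-13 + 13)/2 = -4*0 = -1/2*0 = 0)
H(d) = (d + sqrt(73 + d))/(-87 + d)
-H(B(s(5))) = -(0 + sqrt(73 + 0))/(-87 + 0) = -(0 + sqrt(73))/(-87) = -(-1)*sqrt(73)/87 = sqrt(73)/87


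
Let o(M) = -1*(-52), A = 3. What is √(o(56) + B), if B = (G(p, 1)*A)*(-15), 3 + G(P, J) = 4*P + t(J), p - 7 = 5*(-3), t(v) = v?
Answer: √1582 ≈ 39.774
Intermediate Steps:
o(M) = 52
p = -8 (p = 7 + 5*(-3) = 7 - 15 = -8)
G(P, J) = -3 + J + 4*P (G(P, J) = -3 + (4*P + J) = -3 + (J + 4*P) = -3 + J + 4*P)
B = 1530 (B = ((-3 + 1 + 4*(-8))*3)*(-15) = ((-3 + 1 - 32)*3)*(-15) = -34*3*(-15) = -102*(-15) = 1530)
√(o(56) + B) = √(52 + 1530) = √1582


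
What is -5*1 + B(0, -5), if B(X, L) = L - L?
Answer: -5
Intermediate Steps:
B(X, L) = 0
-5*1 + B(0, -5) = -5*1 + 0 = -5 + 0 = -5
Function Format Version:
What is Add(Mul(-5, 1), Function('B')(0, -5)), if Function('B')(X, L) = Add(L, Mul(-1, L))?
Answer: -5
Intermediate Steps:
Function('B')(X, L) = 0
Add(Mul(-5, 1), Function('B')(0, -5)) = Add(Mul(-5, 1), 0) = Add(-5, 0) = -5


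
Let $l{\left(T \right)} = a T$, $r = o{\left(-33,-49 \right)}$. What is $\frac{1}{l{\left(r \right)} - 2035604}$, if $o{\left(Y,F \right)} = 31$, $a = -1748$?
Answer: $- \frac{1}{2089792} \approx -4.7852 \cdot 10^{-7}$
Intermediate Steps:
$r = 31$
$l{\left(T \right)} = - 1748 T$
$\frac{1}{l{\left(r \right)} - 2035604} = \frac{1}{\left(-1748\right) 31 - 2035604} = \frac{1}{-54188 - 2035604} = \frac{1}{-2089792} = - \frac{1}{2089792}$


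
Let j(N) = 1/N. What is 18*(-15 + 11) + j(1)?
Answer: -71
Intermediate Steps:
18*(-15 + 11) + j(1) = 18*(-15 + 11) + 1/1 = 18*(-4) + 1 = -72 + 1 = -71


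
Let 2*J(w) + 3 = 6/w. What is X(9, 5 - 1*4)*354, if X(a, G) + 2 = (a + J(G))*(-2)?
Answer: -8142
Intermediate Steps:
J(w) = -3/2 + 3/w (J(w) = -3/2 + (6/w)/2 = -3/2 + 3/w)
X(a, G) = 1 - 6/G - 2*a (X(a, G) = -2 + (a + (-3/2 + 3/G))*(-2) = -2 + (-3/2 + a + 3/G)*(-2) = -2 + (3 - 6/G - 2*a) = 1 - 6/G - 2*a)
X(9, 5 - 1*4)*354 = (1 - 6/(5 - 1*4) - 2*9)*354 = (1 - 6/(5 - 4) - 18)*354 = (1 - 6/1 - 18)*354 = (1 - 6*1 - 18)*354 = (1 - 6 - 18)*354 = -23*354 = -8142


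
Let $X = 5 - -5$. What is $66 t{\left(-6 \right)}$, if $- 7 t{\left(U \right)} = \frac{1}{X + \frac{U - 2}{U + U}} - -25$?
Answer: $- \frac{26499}{112} \approx -236.6$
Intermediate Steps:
$X = 10$ ($X = 5 + 5 = 10$)
$t{\left(U \right)} = - \frac{25}{7} - \frac{1}{7 \left(10 + \frac{-2 + U}{2 U}\right)}$ ($t{\left(U \right)} = - \frac{\frac{1}{10 + \frac{U - 2}{U + U}} - -25}{7} = - \frac{\frac{1}{10 + \frac{-2 + U}{2 U}} + 25}{7} = - \frac{25 + \frac{1}{10 + \frac{-2 + U}{2 U}}}{7} = - \frac{25}{7} - \frac{1}{7 \left(10 + \frac{-2 + U}{2 U}\right)}$)
$66 t{\left(-6 \right)} = 66 \frac{50 - -3162}{7 \left(-2 + 21 \left(-6\right)\right)} = 66 \frac{50 + 3162}{7 \left(-2 - 126\right)} = 66 \cdot \frac{1}{7} \frac{1}{-128} \cdot 3212 = 66 \cdot \frac{1}{7} \left(- \frac{1}{128}\right) 3212 = 66 \left(- \frac{803}{224}\right) = - \frac{26499}{112}$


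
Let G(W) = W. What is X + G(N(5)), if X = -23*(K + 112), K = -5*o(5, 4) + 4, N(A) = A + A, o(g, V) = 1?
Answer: -2543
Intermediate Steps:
N(A) = 2*A
K = -1 (K = -5*1 + 4 = -5 + 4 = -1)
X = -2553 (X = -23*(-1 + 112) = -23*111 = -2553)
X + G(N(5)) = -2553 + 2*5 = -2553 + 10 = -2543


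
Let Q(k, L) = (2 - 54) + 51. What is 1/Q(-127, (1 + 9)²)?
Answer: -1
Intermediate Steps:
Q(k, L) = -1 (Q(k, L) = -52 + 51 = -1)
1/Q(-127, (1 + 9)²) = 1/(-1) = -1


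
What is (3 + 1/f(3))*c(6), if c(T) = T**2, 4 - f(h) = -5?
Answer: 112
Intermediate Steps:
f(h) = 9 (f(h) = 4 - 1*(-5) = 4 + 5 = 9)
(3 + 1/f(3))*c(6) = (3 + 1/9)*6**2 = (3 + 1/9)*36 = (28/9)*36 = 112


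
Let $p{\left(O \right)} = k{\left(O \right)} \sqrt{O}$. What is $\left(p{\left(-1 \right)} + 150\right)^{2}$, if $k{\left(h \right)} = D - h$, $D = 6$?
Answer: $22451 + 2100 i \approx 22451.0 + 2100.0 i$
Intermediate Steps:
$k{\left(h \right)} = 6 - h$
$p{\left(O \right)} = \sqrt{O} \left(6 - O\right)$ ($p{\left(O \right)} = \left(6 - O\right) \sqrt{O} = \sqrt{O} \left(6 - O\right)$)
$\left(p{\left(-1 \right)} + 150\right)^{2} = \left(\sqrt{-1} \left(6 - -1\right) + 150\right)^{2} = \left(i \left(6 + 1\right) + 150\right)^{2} = \left(i 7 + 150\right)^{2} = \left(7 i + 150\right)^{2} = \left(150 + 7 i\right)^{2}$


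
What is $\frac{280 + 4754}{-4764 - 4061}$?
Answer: $- \frac{5034}{8825} \approx -0.57043$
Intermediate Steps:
$\frac{280 + 4754}{-4764 - 4061} = \frac{5034}{-8825} = 5034 \left(- \frac{1}{8825}\right) = - \frac{5034}{8825}$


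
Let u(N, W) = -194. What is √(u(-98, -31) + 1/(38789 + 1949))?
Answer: I*√321959380198/40738 ≈ 13.928*I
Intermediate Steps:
√(u(-98, -31) + 1/(38789 + 1949)) = √(-194 + 1/(38789 + 1949)) = √(-194 + 1/40738) = √(-7903171/40738) = I*√321959380198/40738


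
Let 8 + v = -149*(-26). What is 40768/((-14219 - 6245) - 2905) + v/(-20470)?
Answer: -462432757/239181715 ≈ -1.9334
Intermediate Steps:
v = 3866 (v = -8 - 149*(-26) = -8 + 3874 = 3866)
40768/((-14219 - 6245) - 2905) + v/(-20470) = 40768/((-14219 - 6245) - 2905) + 3866/(-20470) = 40768/(-20464 - 2905) + 3866*(-1/20470) = 40768/(-23369) - 1933/10235 = 40768*(-1/23369) - 1933/10235 = -40768/23369 - 1933/10235 = -462432757/239181715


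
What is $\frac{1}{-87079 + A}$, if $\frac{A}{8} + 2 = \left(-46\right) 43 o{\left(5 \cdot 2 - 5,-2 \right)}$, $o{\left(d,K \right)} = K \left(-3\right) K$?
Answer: $\frac{1}{102793} \approx 9.7283 \cdot 10^{-6}$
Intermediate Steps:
$o{\left(d,K \right)} = - 3 K^{2}$ ($o{\left(d,K \right)} = - 3 K K = - 3 K^{2}$)
$A = 189872$ ($A = -16 + 8 \left(-46\right) 43 \left(- 3 \left(-2\right)^{2}\right) = -16 + 8 \left(- 1978 \left(\left(-3\right) 4\right)\right) = -16 + 8 \left(\left(-1978\right) \left(-12\right)\right) = -16 + 8 \cdot 23736 = -16 + 189888 = 189872$)
$\frac{1}{-87079 + A} = \frac{1}{-87079 + 189872} = \frac{1}{102793}$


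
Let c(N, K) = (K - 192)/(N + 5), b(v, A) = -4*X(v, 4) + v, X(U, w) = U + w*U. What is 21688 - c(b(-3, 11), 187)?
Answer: 1344661/62 ≈ 21688.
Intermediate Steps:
X(U, w) = U + U*w
b(v, A) = -19*v (b(v, A) = -4*v*(1 + 4) + v = -4*v*5 + v = -20*v + v = -19*v)
c(N, K) = (-192 + K)/(5 + N)
21688 - c(b(-3, 11), 187) = 21688 - (-192 + 187)/(5 - 19*(-3)) = 21688 - (-5)/(5 + 57) = 21688 - (-5)/62 = 21688 - 1*(-5/62) = 21688 + 5/62 = 1344661/62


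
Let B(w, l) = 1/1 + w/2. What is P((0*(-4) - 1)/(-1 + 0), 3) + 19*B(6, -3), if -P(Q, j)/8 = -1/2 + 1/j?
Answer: 232/3 ≈ 77.333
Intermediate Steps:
B(w, l) = 1 + w/2 (B(w, l) = 1*1 + w*(1/2) = 1 + w/2)
P(Q, j) = 4 - 8/j (P(Q, j) = -8*(-1/2 + 1/j) = 4 - 8/j)
P((0*(-4) - 1)/(-1 + 0), 3) + 19*B(6, -3) = (4 - 8/3) + 19*(1 + (1/2)*6) = (4 - 8*1/3) + 19*(1 + 3) = (4 - 8/3) + 19*4 = 4/3 + 76 = 232/3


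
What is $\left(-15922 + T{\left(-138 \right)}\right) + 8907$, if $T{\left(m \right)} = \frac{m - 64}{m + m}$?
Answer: $- \frac{967969}{138} \approx -7014.3$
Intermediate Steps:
$T{\left(m \right)} = \frac{-64 + m}{2 m}$
$\left(-15922 + T{\left(-138 \right)}\right) + 8907 = \left(-15922 + \frac{-64 - 138}{2 \left(-138\right)}\right) + 8907 = \left(-15922 + \frac{1}{2} \left(- \frac{1}{138}\right) \left(-202\right)\right) + 8907 = \left(-15922 + \frac{101}{138}\right) + 8907 = - \frac{2197135}{138} + 8907 = - \frac{967969}{138}$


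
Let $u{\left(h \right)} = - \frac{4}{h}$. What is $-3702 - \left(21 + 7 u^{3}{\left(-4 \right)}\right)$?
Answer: $-3730$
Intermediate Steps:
$-3702 - \left(21 + 7 u^{3}{\left(-4 \right)}\right) = -3702 - \left(21 + 7 \left(- \frac{4}{-4}\right)^{3}\right) = -3702 - \left(21 + 7 \left(\left(-4\right) \left(- \frac{1}{4}\right)\right)^{3}\right) = -3702 - \left(21 + 7 \cdot 1^{3}\right) = -3702 - 28 = -3730$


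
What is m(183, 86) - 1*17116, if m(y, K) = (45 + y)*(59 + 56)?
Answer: 9104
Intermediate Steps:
m(y, K) = 5175 + 115*y (m(y, K) = (45 + y)*115 = 5175 + 115*y)
m(183, 86) - 1*17116 = (5175 + 115*183) - 1*17116 = (5175 + 21045) - 17116 = 26220 - 17116 = 9104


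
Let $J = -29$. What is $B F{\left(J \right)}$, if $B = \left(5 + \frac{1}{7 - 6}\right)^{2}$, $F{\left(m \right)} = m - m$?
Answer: $0$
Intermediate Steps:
$F{\left(m \right)} = 0$
$B = 36$ ($B = \left(5 + 1^{-1}\right)^{2} = \left(5 + 1\right)^{2} = 6^{2} = 36$)
$B F{\left(J \right)} = 36 \cdot 0 = 0$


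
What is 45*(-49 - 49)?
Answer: -4410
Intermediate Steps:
45*(-49 - 49) = 45*(-98) = -4410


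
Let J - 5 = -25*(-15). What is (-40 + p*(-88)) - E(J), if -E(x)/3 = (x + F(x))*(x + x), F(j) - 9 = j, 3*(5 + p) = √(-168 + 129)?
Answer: 1753720 - 88*I*√39/3 ≈ 1.7537e+6 - 183.19*I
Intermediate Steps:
p = -5 + I*√39/3 (p = -5 + √(-168 + 129)/3 = -5 + √(-39)/3 = -5 + (I*√39)/3 = -5 + I*√39/3 ≈ -5.0 + 2.0817*I)
J = 380 (J = 5 - 25*(-15) = 5 + 375 = 380)
F(j) = 9 + j
E(x) = -6*x*(9 + 2*x) (E(x) = -3*(x + (9 + x))*(x + x) = -3*(9 + 2*x)*2*x = -6*x*(9 + 2*x))
(-40 + p*(-88)) - E(J) = (-40 + (-5 + I*√39/3)*(-88)) - (-6)*380*(9 + 2*380) = (-40 + (440 - 88*I*√39/3)) - (-6)*380*(9 + 760) = (400 - 88*I*√39/3) - (-6)*380*769 = (400 - 88*I*√39/3) - 1*(-1753320) = (400 - 88*I*√39/3) + 1753320 = 1753720 - 88*I*√39/3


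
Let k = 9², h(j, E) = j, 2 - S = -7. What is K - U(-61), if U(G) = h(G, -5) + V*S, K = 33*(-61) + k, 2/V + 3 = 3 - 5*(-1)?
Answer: -9373/5 ≈ -1874.6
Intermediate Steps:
S = 9 (S = 2 - 1*(-7) = 2 + 7 = 9)
V = ⅖ (V = 2/(-3 + (3 - 5*(-1))) = 2/(-3 + (3 + 5)) = 2/(-3 + 8) = 2/5 = 2*(⅕) = ⅖ ≈ 0.40000)
k = 81
K = -1932 (K = 33*(-61) + 81 = -2013 + 81 = -1932)
U(G) = 18/5 + G (U(G) = G + (⅖)*9 = G + 18/5 = 18/5 + G)
K - U(-61) = -1932 - (18/5 - 61) = -1932 - 1*(-287/5) = -1932 + 287/5 = -9373/5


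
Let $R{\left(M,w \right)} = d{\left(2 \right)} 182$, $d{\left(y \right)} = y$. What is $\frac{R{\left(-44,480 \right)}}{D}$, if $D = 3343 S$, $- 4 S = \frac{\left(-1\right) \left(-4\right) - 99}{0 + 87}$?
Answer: $\frac{126672}{317585} \approx 0.39886$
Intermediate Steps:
$S = \frac{95}{348}$ ($S = - \frac{\left(\left(-1\right) \left(-4\right) - 99\right) \frac{1}{0 + 87}}{4} = - \frac{\left(4 - 99\right) \frac{1}{87}}{4} = - \frac{\left(-95\right) \frac{1}{87}}{4} = \left(- \frac{1}{4}\right) \left(- \frac{95}{87}\right) = \frac{95}{348} \approx 0.27299$)
$R{\left(M,w \right)} = 364$ ($R{\left(M,w \right)} = 2 \cdot 182 = 364$)
$D = \frac{317585}{348}$ ($D = 3343 \cdot \frac{95}{348} = \frac{317585}{348} \approx 912.6$)
$\frac{R{\left(-44,480 \right)}}{D} = \frac{364}{\frac{317585}{348}} = 364 \cdot \frac{348}{317585} = \frac{126672}{317585}$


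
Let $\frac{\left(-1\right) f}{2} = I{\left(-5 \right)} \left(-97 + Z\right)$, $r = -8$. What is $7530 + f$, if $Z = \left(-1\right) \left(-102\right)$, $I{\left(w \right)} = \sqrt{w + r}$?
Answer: $7530 - 10 i \sqrt{13} \approx 7530.0 - 36.056 i$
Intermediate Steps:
$I{\left(w \right)} = \sqrt{-8 + w}$ ($I{\left(w \right)} = \sqrt{w - 8} = \sqrt{-8 + w}$)
$Z = 102$
$f = - 10 i \sqrt{13}$ ($f = - 2 \sqrt{-8 - 5} \left(-97 + 102\right) = - 2 \sqrt{-13} \cdot 5 = - 2 i \sqrt{13} \cdot 5 = - 2 \cdot 5 i \sqrt{13} = - 10 i \sqrt{13} \approx - 36.056 i$)
$7530 + f = 7530 - 10 i \sqrt{13}$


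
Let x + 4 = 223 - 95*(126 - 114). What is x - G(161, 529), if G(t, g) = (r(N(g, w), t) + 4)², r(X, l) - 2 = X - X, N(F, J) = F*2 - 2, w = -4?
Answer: -957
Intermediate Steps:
x = -921 (x = -4 + (223 - 95*(126 - 114)) = -4 + (223 - 95*12) = -4 + (223 - 1140) = -4 - 917 = -921)
N(F, J) = -2 + 2*F (N(F, J) = 2*F - 2 = -2 + 2*F)
r(X, l) = 2 (r(X, l) = 2 + (X - X) = 2 + 0 = 2)
G(t, g) = 36 (G(t, g) = (2 + 4)² = 6² = 36)
x - G(161, 529) = -921 - 1*36 = -921 - 36 = -957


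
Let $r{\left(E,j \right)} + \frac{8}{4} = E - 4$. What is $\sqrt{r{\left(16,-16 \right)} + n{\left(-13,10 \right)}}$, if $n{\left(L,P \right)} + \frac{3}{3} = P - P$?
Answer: $3$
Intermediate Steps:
$r{\left(E,j \right)} = -6 + E$ ($r{\left(E,j \right)} = -2 + \left(E - 4\right) = -2 + \left(-4 + E\right) = -6 + E$)
$n{\left(L,P \right)} = -1$ ($n{\left(L,P \right)} = -1 + \left(P - P\right) = -1 + 0 = -1$)
$\sqrt{r{\left(16,-16 \right)} + n{\left(-13,10 \right)}} = \sqrt{\left(-6 + 16\right) - 1} = \sqrt{10 - 1} = \sqrt{9} = 3$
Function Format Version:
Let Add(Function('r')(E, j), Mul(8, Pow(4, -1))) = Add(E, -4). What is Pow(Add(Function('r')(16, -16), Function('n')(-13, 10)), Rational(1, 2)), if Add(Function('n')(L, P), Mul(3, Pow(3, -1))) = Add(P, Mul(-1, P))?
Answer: 3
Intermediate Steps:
Function('r')(E, j) = Add(-6, E) (Function('r')(E, j) = Add(-2, Add(E, -4)) = Add(-2, Add(-4, E)) = Add(-6, E))
Function('n')(L, P) = -1 (Function('n')(L, P) = Add(-1, Add(P, Mul(-1, P))) = Add(-1, 0) = -1)
Pow(Add(Function('r')(16, -16), Function('n')(-13, 10)), Rational(1, 2)) = Pow(Add(Add(-6, 16), -1), Rational(1, 2)) = Pow(Add(10, -1), Rational(1, 2)) = Pow(9, Rational(1, 2)) = 3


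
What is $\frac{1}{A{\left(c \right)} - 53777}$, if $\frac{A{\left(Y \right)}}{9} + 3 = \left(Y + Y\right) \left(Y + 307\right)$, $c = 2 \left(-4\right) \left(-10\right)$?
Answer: $\frac{1}{503476} \approx 1.9862 \cdot 10^{-6}$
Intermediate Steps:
$c = 80$ ($c = \left(-8\right) \left(-10\right) = 80$)
$A{\left(Y \right)} = -27 + 18 Y \left(307 + Y\right)$ ($A{\left(Y \right)} = -27 + 9 \left(Y + Y\right) \left(Y + 307\right) = -27 + 9 \cdot 2 Y \left(307 + Y\right) = -27 + 18 Y \left(307 + Y\right)$)
$\frac{1}{A{\left(c \right)} - 53777} = \frac{1}{\left(-27 + 18 \cdot 80^{2} + 5526 \cdot 80\right) - 53777} = \frac{1}{\left(-27 + 18 \cdot 6400 + 442080\right) - 53777} = \frac{1}{\left(-27 + 115200 + 442080\right) - 53777} = \frac{1}{557253 - 53777} = \frac{1}{503476}$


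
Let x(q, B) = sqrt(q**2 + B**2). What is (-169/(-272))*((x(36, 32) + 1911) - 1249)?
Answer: 55939/136 + 169*sqrt(145)/68 ≈ 441.24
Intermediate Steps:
x(q, B) = sqrt(B**2 + q**2)
(-169/(-272))*((x(36, 32) + 1911) - 1249) = (-169/(-272))*((sqrt(32**2 + 36**2) + 1911) - 1249) = (-169*(-1/272))*((sqrt(1024 + 1296) + 1911) - 1249) = 169*((sqrt(2320) + 1911) - 1249)/272 = 169*((4*sqrt(145) + 1911) - 1249)/272 = 169*((1911 + 4*sqrt(145)) - 1249)/272 = 169*(662 + 4*sqrt(145))/272 = 55939/136 + 169*sqrt(145)/68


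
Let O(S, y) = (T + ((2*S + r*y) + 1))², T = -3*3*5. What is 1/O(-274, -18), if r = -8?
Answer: 1/200704 ≈ 4.9825e-6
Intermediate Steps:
T = -45 (T = -9*5 = -45)
O(S, y) = (-44 - 8*y + 2*S)² (O(S, y) = (-45 + ((2*S - 8*y) + 1))² = (-45 + ((-8*y + 2*S) + 1))² = (-45 + (1 - 8*y + 2*S))² = (-44 - 8*y + 2*S)²)
1/O(-274, -18) = 1/(4*(-22 - 274 - 4*(-18))²) = 1/(4*(-22 - 274 + 72)²) = 1/(4*(-224)²) = 1/(4*50176) = 1/200704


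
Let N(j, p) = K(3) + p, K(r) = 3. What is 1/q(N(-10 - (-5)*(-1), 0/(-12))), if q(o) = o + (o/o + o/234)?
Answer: 78/313 ≈ 0.24920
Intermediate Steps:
N(j, p) = 3 + p
q(o) = 1 + 235*o/234 (q(o) = o + (1 + o*(1/234)) = o + (1 + o/234) = 1 + 235*o/234)
1/q(N(-10 - (-5)*(-1), 0/(-12))) = 1/(1 + 235*(3 + 0/(-12))/234) = 1/(1 + 235*(3 + 0*(-1/12))/234) = 1/(1 + 235*(3 + 0)/234) = 1/(1 + (235/234)*3) = 1/(1 + 235/78) = 1/(313/78) = 78/313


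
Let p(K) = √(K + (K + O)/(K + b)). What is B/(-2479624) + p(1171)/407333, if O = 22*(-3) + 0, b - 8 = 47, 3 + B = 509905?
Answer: -254951/1239812 + 3*√195717414/499390258 ≈ -0.20555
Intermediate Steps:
B = 509902 (B = -3 + 509905 = 509902)
b = 55 (b = 8 + 47 = 55)
O = -66 (O = -66 + 0 = -66)
p(K) = √(K + (-66 + K)/(55 + K)) (p(K) = √(K + (K - 66)/(K + 55)) = √(K + (-66 + K)/(55 + K)))
B/(-2479624) + p(1171)/407333 = 509902/(-2479624) + √((-66 + 1171 + 1171*(55 + 1171))/(55 + 1171))/407333 = 509902*(-1/2479624) + √((-66 + 1171 + 1171*1226)/1226)*(1/407333) = -254951/1239812 + √((-66 + 1171 + 1435646)/1226)*(1/407333) = -254951/1239812 + √((1/1226)*1436751)*(1/407333) = -254951/1239812 + √(1436751/1226)*(1/407333) = -254951/1239812 + (3*√195717414/1226)*(1/407333) = -254951/1239812 + 3*√195717414/499390258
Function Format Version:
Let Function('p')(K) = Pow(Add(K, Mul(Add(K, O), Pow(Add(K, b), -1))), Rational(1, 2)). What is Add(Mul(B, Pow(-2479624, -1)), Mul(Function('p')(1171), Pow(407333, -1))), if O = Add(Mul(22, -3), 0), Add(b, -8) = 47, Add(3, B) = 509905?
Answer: Add(Rational(-254951, 1239812), Mul(Rational(3, 499390258), Pow(195717414, Rational(1, 2)))) ≈ -0.20555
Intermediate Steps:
B = 509902 (B = Add(-3, 509905) = 509902)
b = 55 (b = Add(8, 47) = 55)
O = -66 (O = Add(-66, 0) = -66)
Function('p')(K) = Pow(Add(K, Mul(Pow(Add(55, K), -1), Add(-66, K))), Rational(1, 2)) (Function('p')(K) = Pow(Add(K, Mul(Add(K, -66), Pow(Add(K, 55), -1))), Rational(1, 2)) = Pow(Add(K, Mul(Add(-66, K), Pow(Add(55, K), -1))), Rational(1, 2)) = Pow(Add(K, Mul(Pow(Add(55, K), -1), Add(-66, K))), Rational(1, 2)))
Add(Mul(B, Pow(-2479624, -1)), Mul(Function('p')(1171), Pow(407333, -1))) = Add(Mul(509902, Pow(-2479624, -1)), Mul(Pow(Mul(Pow(Add(55, 1171), -1), Add(-66, 1171, Mul(1171, Add(55, 1171)))), Rational(1, 2)), Pow(407333, -1))) = Add(Mul(509902, Rational(-1, 2479624)), Mul(Pow(Mul(Pow(1226, -1), Add(-66, 1171, Mul(1171, 1226))), Rational(1, 2)), Rational(1, 407333))) = Add(Rational(-254951, 1239812), Mul(Pow(Mul(Rational(1, 1226), Add(-66, 1171, 1435646)), Rational(1, 2)), Rational(1, 407333))) = Add(Rational(-254951, 1239812), Mul(Pow(Mul(Rational(1, 1226), 1436751), Rational(1, 2)), Rational(1, 407333))) = Add(Rational(-254951, 1239812), Mul(Pow(Rational(1436751, 1226), Rational(1, 2)), Rational(1, 407333))) = Add(Rational(-254951, 1239812), Mul(Mul(Rational(3, 1226), Pow(195717414, Rational(1, 2))), Rational(1, 407333))) = Add(Rational(-254951, 1239812), Mul(Rational(3, 499390258), Pow(195717414, Rational(1, 2))))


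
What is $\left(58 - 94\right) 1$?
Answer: $-36$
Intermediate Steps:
$\left(58 - 94\right) 1 = \left(-36\right) 1 = -36$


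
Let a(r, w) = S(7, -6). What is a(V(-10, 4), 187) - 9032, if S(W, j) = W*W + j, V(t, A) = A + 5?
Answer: -8989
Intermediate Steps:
V(t, A) = 5 + A
S(W, j) = j + W² (S(W, j) = W² + j = j + W²)
a(r, w) = 43 (a(r, w) = -6 + 7² = -6 + 49 = 43)
a(V(-10, 4), 187) - 9032 = 43 - 9032 = -8989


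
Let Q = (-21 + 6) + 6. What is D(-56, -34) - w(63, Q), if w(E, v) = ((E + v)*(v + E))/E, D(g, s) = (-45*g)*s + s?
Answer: -600322/7 ≈ -85760.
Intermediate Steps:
Q = -9 (Q = -15 + 6 = -9)
D(g, s) = s - 45*g*s (D(g, s) = -45*g*s + s = s - 45*g*s)
w(E, v) = (E + v)**2/E (w(E, v) = ((E + v)*(E + v))/E = (E + v)**2/E)
D(-56, -34) - w(63, Q) = -34*(1 - 45*(-56)) - (63 - 9)**2/63 = -34*(1 + 2520) - 54**2/63 = -34*2521 - 2916/63 = -85714 - 1*324/7 = -85714 - 324/7 = -600322/7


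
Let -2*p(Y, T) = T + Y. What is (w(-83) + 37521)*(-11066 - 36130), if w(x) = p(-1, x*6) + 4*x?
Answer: -1766947446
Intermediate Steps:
p(Y, T) = -T/2 - Y/2 (p(Y, T) = -(T + Y)/2 = -T/2 - Y/2)
w(x) = 1/2 + x (w(x) = (-x*6/2 - 1/2*(-1)) + 4*x = (-3*x + 1/2) + 4*x = (1/2 - 3*x) + 4*x = 1/2 + x)
(w(-83) + 37521)*(-11066 - 36130) = ((1/2 - 83) + 37521)*(-11066 - 36130) = (-165/2 + 37521)*(-47196) = (74877/2)*(-47196) = -1766947446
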